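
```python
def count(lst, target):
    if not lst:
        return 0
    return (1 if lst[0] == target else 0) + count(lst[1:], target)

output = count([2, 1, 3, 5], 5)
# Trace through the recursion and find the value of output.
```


count([2, 1, 3, 5], 5)
lst[0]=2 != 5: 0 + count([1, 3, 5], 5)
lst[0]=1 != 5: 0 + count([3, 5], 5)
lst[0]=3 != 5: 0 + count([5], 5)
lst[0]=5 == 5: 1 + count([], 5)
= 1


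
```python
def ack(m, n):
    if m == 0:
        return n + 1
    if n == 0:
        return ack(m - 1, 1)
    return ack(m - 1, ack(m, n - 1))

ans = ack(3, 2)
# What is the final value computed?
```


ack(3, 2)
= ack(2, ack(3, 1))
First compute ack(3, 1) = 13
= ack(2, 13)
= 29


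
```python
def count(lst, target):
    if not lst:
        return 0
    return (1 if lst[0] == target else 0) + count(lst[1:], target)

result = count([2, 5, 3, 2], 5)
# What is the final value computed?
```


count([2, 5, 3, 2], 5)
lst[0]=2 != 5: 0 + count([5, 3, 2], 5)
lst[0]=5 == 5: 1 + count([3, 2], 5)
lst[0]=3 != 5: 0 + count([2], 5)
lst[0]=2 != 5: 0 + count([], 5)
= 1


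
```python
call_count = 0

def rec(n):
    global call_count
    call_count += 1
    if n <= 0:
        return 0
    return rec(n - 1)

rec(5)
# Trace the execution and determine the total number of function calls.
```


rec(5) calls rec(4) calls ... calls rec(0)
Total calls: 5 + 1 (for base case) = 6


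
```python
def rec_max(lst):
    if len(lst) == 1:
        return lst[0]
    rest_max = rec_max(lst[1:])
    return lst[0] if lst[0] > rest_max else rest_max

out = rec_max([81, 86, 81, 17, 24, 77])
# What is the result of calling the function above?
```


rec_max([81, 86, 81, 17, 24, 77])
= compare 81 with rec_max([86, 81, 17, 24, 77])
= compare 86 with rec_max([81, 17, 24, 77])
= compare 81 with rec_max([17, 24, 77])
= compare 17 with rec_max([24, 77])
= compare 24 with rec_max([77])
Base: rec_max([77]) = 77
compare 24 with 77: max = 77
compare 17 with 77: max = 77
compare 81 with 77: max = 81
compare 86 with 81: max = 86
compare 81 with 86: max = 86
= 86


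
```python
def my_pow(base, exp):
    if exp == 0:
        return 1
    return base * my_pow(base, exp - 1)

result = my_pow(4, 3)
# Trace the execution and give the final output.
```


my_pow(4, 3)
= 4 * my_pow(4, 2)
= 4 * 4 * my_pow(4, 1)
= 4 * 4 * 4 * my_pow(4, 0)
= 4 * 4 * 4 * 1
= 64


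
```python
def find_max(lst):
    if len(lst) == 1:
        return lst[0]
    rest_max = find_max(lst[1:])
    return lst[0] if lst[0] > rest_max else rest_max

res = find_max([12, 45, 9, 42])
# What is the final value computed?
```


find_max([12, 45, 9, 42])
= compare 12 with find_max([45, 9, 42])
= compare 45 with find_max([9, 42])
= compare 9 with find_max([42])
Base: find_max([42]) = 42
compare 9 with 42: max = 42
compare 45 with 42: max = 45
compare 12 with 45: max = 45
= 45


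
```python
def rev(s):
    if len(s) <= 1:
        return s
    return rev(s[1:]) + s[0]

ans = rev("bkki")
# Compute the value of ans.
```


rev("bkki")
= rev("kki") + "b"
= rev("ki") + "k" + "b"
= rev("i") + "k" + "k" + "b"
= "i" + "k" + "k" + "b"
= "ikkb"


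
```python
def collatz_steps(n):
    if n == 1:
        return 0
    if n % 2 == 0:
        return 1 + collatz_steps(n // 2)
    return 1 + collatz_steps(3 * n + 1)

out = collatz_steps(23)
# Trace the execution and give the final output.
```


collatz_steps(23)
23 is odd -> 3*23+1 = 70 -> collatz_steps(70)
70 is even -> collatz_steps(35)
35 is odd -> 3*35+1 = 106 -> collatz_steps(106)
106 is even -> collatz_steps(53)
53 is odd -> 3*53+1 = 160 -> collatz_steps(160)
160 is even -> collatz_steps(80)
80 is even -> collatz_steps(40)
40 is even -> collatz_steps(20)
20 is even -> collatz_steps(10)
10 is even -> collatz_steps(5)
5 is odd -> 3*5+1 = 16 -> collatz_steps(16)
16 is even -> collatz_steps(8)
8 is even -> collatz_steps(4)
4 is even -> collatz_steps(2)
2 is even -> collatz_steps(1)
Reached 1 after 15 steps
= 15


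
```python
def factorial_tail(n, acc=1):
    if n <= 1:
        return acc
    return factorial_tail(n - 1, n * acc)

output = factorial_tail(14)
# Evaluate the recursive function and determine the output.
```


factorial_tail(14, 1)
= factorial_tail(13, 14 * 1) = factorial_tail(13, 14)
= factorial_tail(12, 13 * 14) = factorial_tail(12, 182)
= factorial_tail(11, 12 * 182) = factorial_tail(11, 2184)
= factorial_tail(10, 11 * 2184) = factorial_tail(10, 24024)
= factorial_tail(9, 10 * 24024) = factorial_tail(9, 240240)
= factorial_tail(8, 9 * 240240) = factorial_tail(8, 2162160)
= factorial_tail(7, 8 * 2162160) = factorial_tail(7, 17297280)
= factorial_tail(6, 7 * 17297280) = factorial_tail(6, 121080960)
= factorial_tail(5, 6 * 121080960) = factorial_tail(5, 726485760)
= factorial_tail(4, 5 * 726485760) = factorial_tail(4, 3632428800)
= factorial_tail(3, 4 * 3632428800) = factorial_tail(3, 14529715200)
= factorial_tail(2, 3 * 14529715200) = factorial_tail(2, 43589145600)
= factorial_tail(1, 2 * 43589145600) = factorial_tail(1, 87178291200)
n <= 1, return acc = 87178291200


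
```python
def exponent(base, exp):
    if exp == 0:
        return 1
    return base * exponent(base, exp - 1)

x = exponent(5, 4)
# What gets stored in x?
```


exponent(5, 4)
= 5 * exponent(5, 3)
= 5 * 5 * exponent(5, 2)
= 5 * 5 * 5 * exponent(5, 1)
= 5 * 5 * 5 * 5 * exponent(5, 0)
= 5 * 5 * 5 * 5 * 1
= 625


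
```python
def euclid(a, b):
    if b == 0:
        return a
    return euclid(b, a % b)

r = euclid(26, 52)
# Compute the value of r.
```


euclid(26, 52)
= euclid(52, 26 % 52) = euclid(52, 26)
= euclid(26, 52 % 26) = euclid(26, 0)
b == 0, return a = 26


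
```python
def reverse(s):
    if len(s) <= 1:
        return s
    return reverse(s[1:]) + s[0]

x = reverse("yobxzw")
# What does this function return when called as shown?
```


reverse("yobxzw")
= reverse("obxzw") + "y"
= reverse("bxzw") + "o" + "y"
= reverse("xzw") + "b" + "o" + "y"
= reverse("zw") + "x" + "b" + "o" + "y"
= reverse("w") + "z" + "x" + "b" + "o" + "y"
= "w" + "z" + "x" + "b" + "o" + "y"
= "wzxboy"


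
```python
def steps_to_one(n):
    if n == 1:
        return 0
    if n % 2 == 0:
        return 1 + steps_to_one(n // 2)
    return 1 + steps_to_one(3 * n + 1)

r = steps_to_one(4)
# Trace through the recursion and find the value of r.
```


steps_to_one(4)
4 is even -> steps_to_one(2)
2 is even -> steps_to_one(1)
Reached 1 after 2 steps
= 2


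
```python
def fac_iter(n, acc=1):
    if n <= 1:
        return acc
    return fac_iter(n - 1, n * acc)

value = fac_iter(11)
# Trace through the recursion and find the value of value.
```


fac_iter(11, 1)
= fac_iter(10, 11 * 1) = fac_iter(10, 11)
= fac_iter(9, 10 * 11) = fac_iter(9, 110)
= fac_iter(8, 9 * 110) = fac_iter(8, 990)
= fac_iter(7, 8 * 990) = fac_iter(7, 7920)
= fac_iter(6, 7 * 7920) = fac_iter(6, 55440)
= fac_iter(5, 6 * 55440) = fac_iter(5, 332640)
= fac_iter(4, 5 * 332640) = fac_iter(4, 1663200)
= fac_iter(3, 4 * 1663200) = fac_iter(3, 6652800)
= fac_iter(2, 3 * 6652800) = fac_iter(2, 19958400)
= fac_iter(1, 2 * 19958400) = fac_iter(1, 39916800)
n <= 1, return acc = 39916800


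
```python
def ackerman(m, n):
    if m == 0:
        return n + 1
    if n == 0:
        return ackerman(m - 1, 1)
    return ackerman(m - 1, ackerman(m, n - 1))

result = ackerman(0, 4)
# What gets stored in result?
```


ackerman(0, 4)
m == 0: return 4 + 1 = 5
= 5


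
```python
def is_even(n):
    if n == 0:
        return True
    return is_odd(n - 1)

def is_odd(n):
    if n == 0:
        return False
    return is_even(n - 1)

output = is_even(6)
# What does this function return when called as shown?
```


is_even(6)
= is_odd(5)
= is_even(4)
= is_odd(3)
= is_even(2)
= is_odd(1)
= is_even(0)
n == 0: return True
= True


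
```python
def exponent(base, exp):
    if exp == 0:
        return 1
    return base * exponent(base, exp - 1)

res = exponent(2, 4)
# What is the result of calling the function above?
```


exponent(2, 4)
= 2 * exponent(2, 3)
= 2 * 2 * exponent(2, 2)
= 2 * 2 * 2 * exponent(2, 1)
= 2 * 2 * 2 * 2 * exponent(2, 0)
= 2 * 2 * 2 * 2 * 1
= 16


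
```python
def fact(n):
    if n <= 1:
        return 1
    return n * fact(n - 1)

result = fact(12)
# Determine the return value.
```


fact(12)
= 12 * fact(11)
= 12 * 11 * fact(10)
= 12 * 11 * 10 * fact(9)
= 12 * 11 * 10 * 9 * fact(8)
= 12 * 11 * 10 * 9 * 8 * fact(7)
= 12 * 11 * 10 * 9 * 8 * 7 * fact(6)
= 12 * 11 * 10 * 9 * 8 * 7 * 6 * fact(5)
= 12 * 11 * 10 * 9 * 8 * 7 * 6 * 5 * fact(4)
= 12 * 11 * 10 * 9 * 8 * 7 * 6 * 5 * 4 * fact(3)
= 12 * 11 * 10 * 9 * 8 * 7 * 6 * 5 * 4 * 3 * fact(2)
= 12 * 11 * 10 * 9 * 8 * 7 * 6 * 5 * 4 * 3 * 2 * fact(1)
= 12 * 11 * 10 * 9 * 8 * 7 * 6 * 5 * 4 * 3 * 2 * 1
= 479001600


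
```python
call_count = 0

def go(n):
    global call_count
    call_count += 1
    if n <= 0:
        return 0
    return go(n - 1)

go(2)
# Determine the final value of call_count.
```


go(2) calls go(1) calls ... calls go(0)
Total calls: 2 + 1 (for base case) = 3


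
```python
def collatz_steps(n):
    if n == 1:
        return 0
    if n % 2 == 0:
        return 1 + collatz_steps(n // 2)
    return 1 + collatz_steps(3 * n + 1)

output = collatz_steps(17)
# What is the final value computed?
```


collatz_steps(17)
17 is odd -> 3*17+1 = 52 -> collatz_steps(52)
52 is even -> collatz_steps(26)
26 is even -> collatz_steps(13)
13 is odd -> 3*13+1 = 40 -> collatz_steps(40)
40 is even -> collatz_steps(20)
20 is even -> collatz_steps(10)
10 is even -> collatz_steps(5)
5 is odd -> 3*5+1 = 16 -> collatz_steps(16)
16 is even -> collatz_steps(8)
8 is even -> collatz_steps(4)
4 is even -> collatz_steps(2)
2 is even -> collatz_steps(1)
Reached 1 after 12 steps
= 12


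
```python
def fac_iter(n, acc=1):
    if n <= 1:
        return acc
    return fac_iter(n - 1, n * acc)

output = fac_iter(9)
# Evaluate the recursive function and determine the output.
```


fac_iter(9, 1)
= fac_iter(8, 9 * 1) = fac_iter(8, 9)
= fac_iter(7, 8 * 9) = fac_iter(7, 72)
= fac_iter(6, 7 * 72) = fac_iter(6, 504)
= fac_iter(5, 6 * 504) = fac_iter(5, 3024)
= fac_iter(4, 5 * 3024) = fac_iter(4, 15120)
= fac_iter(3, 4 * 15120) = fac_iter(3, 60480)
= fac_iter(2, 3 * 60480) = fac_iter(2, 181440)
= fac_iter(1, 2 * 181440) = fac_iter(1, 362880)
n <= 1, return acc = 362880


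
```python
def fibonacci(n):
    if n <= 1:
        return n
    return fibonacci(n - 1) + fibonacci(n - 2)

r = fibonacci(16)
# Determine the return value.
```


fibonacci(16)
= fibonacci(15) + fibonacci(14)
= (fibonacci(14) + fibonacci(13)) + fibonacci(14)
Computing bottom-up: fibonacci(0)=0, fibonacci(1)=1, fibonacci(2)=1, fibonacci(3)=2, fibonacci(4)=3, fibonacci(5)=5, fibonacci(6)=8, fibonacci(7)=13, fibonacci(8)=21, fibonacci(9)=34, fibonacci(10)=55, fibonacci(11)=89, fibonacci(12)=144, fibonacci(13)=233, fibonacci(14)=377, fibonacci(15)=610, fibonacci(16)=987
= 987


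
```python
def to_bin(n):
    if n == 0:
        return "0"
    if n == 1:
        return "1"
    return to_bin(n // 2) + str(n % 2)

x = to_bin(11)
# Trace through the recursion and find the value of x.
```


to_bin(11)
= to_bin(5) + "1"
= to_bin(2) + "1" + "1"
= to_bin(1) + "0" + "1" + "1"
= "1" + "0" + "1" + "1"
= "1011"


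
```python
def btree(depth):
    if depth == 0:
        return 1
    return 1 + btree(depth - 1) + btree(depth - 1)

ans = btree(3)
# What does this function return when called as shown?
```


btree(3)
= 1 + btree(2) + btree(2)
= 1 + 2 * btree(2)
btree(k) = 2^(k+1) - 1
btree(0) = 1
btree(1) = 3
btree(2) = 7
btree(3) = 15
btree(3) = 2^4 - 1 = 15


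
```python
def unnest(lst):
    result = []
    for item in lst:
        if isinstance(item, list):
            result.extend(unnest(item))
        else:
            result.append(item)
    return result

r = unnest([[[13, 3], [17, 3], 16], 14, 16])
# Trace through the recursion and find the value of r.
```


unnest([[[13, 3], [17, 3], 16], 14, 16])
Processing each element:
  [[13, 3], [17, 3], 16] is a list -> unnest recursively -> [13, 3, 17, 3, 16]
  14 is not a list -> append 14
  16 is not a list -> append 16
= [13, 3, 17, 3, 16, 14, 16]


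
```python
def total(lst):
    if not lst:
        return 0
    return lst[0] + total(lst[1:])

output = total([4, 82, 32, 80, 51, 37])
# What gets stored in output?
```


total([4, 82, 32, 80, 51, 37])
= 4 + total([82, 32, 80, 51, 37])
= 4 + 82 + total([32, 80, 51, 37])
= 4 + 82 + 32 + total([80, 51, 37])
= 4 + 82 + 32 + 80 + total([51, 37])
= 4 + 82 + 32 + 80 + 51 + total([37])
= 4 + 82 + 32 + 80 + 51 + 37 + total([])
= 4 + 82 + 32 + 80 + 51 + 37 + 0
= 286


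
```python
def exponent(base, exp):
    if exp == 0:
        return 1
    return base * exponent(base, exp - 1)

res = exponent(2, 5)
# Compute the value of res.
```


exponent(2, 5)
= 2 * exponent(2, 4)
= 2 * 2 * exponent(2, 3)
= 2 * 2 * 2 * exponent(2, 2)
= 2 * 2 * 2 * 2 * exponent(2, 1)
= 2 * 2 * 2 * 2 * 2 * exponent(2, 0)
= 2 * 2 * 2 * 2 * 2 * 1
= 32


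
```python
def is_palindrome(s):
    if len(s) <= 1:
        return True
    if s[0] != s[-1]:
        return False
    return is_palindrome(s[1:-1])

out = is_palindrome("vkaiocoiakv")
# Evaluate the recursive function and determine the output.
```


is_palindrome("vkaiocoiakv")
"vkaiocoiakv": s[0]='v' == s[-1]='v' -> is_palindrome("kaiocoiak")
"kaiocoiak": s[0]='k' == s[-1]='k' -> is_palindrome("aiocoia")
"aiocoia": s[0]='a' == s[-1]='a' -> is_palindrome("iocoi")
"iocoi": s[0]='i' == s[-1]='i' -> is_palindrome("oco")
"oco": s[0]='o' == s[-1]='o' -> is_palindrome("c")
"c": len <= 1 -> True
= True


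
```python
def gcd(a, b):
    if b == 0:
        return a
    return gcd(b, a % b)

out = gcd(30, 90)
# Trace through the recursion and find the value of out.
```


gcd(30, 90)
= gcd(90, 30 % 90) = gcd(90, 30)
= gcd(30, 90 % 30) = gcd(30, 0)
b == 0, return a = 30


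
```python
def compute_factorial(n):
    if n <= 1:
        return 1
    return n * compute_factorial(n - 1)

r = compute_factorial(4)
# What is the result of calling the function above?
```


compute_factorial(4)
= 4 * compute_factorial(3)
= 4 * 3 * compute_factorial(2)
= 4 * 3 * 2 * compute_factorial(1)
= 4 * 3 * 2 * 1
= 24


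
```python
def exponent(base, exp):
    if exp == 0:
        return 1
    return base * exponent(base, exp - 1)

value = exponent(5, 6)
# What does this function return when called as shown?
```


exponent(5, 6)
= 5 * exponent(5, 5)
= 5 * 5 * exponent(5, 4)
= 5 * 5 * 5 * exponent(5, 3)
= 5 * 5 * 5 * 5 * exponent(5, 2)
= 5 * 5 * 5 * 5 * 5 * exponent(5, 1)
= 5 * 5 * 5 * 5 * 5 * 5 * exponent(5, 0)
= 5 * 5 * 5 * 5 * 5 * 5 * 1
= 15625


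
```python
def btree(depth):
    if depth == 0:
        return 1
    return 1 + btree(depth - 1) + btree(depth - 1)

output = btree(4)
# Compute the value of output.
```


btree(4)
= 1 + btree(3) + btree(3)
= 1 + 2 * btree(3)
btree(k) = 2^(k+1) - 1
btree(0) = 1
btree(1) = 3
btree(2) = 7
btree(3) = 15
btree(4) = 31
btree(4) = 2^5 - 1 = 31


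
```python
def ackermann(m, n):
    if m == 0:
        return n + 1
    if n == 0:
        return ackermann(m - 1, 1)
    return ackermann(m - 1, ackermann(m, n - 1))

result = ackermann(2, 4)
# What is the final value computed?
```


ackermann(2, 4)
= ackermann(1, ackermann(2, 3))
First compute ackermann(2, 3) = 9
= ackermann(1, 9)
= 11


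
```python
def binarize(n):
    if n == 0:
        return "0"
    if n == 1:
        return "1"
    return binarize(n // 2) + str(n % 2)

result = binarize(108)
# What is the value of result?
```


binarize(108)
= binarize(54) + "0"
= binarize(27) + "0" + "0"
= binarize(13) + "1" + "0" + "0"
= binarize(6) + "1" + "1" + "0" + "0"
= binarize(3) + "0" + "1" + "1" + "0" + "0"
= binarize(1) + "1" + "0" + "1" + "1" + "0" + "0"
= "1" + "1" + "0" + "1" + "1" + "0" + "0"
= "1101100"


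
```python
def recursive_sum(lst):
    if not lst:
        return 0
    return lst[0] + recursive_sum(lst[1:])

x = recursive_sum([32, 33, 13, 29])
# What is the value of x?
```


recursive_sum([32, 33, 13, 29])
= 32 + recursive_sum([33, 13, 29])
= 32 + 33 + recursive_sum([13, 29])
= 32 + 33 + 13 + recursive_sum([29])
= 32 + 33 + 13 + 29 + recursive_sum([])
= 32 + 33 + 13 + 29 + 0
= 107


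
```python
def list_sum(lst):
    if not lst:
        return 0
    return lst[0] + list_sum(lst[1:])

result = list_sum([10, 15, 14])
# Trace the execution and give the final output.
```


list_sum([10, 15, 14])
= 10 + list_sum([15, 14])
= 10 + 15 + list_sum([14])
= 10 + 15 + 14 + list_sum([])
= 10 + 15 + 14 + 0
= 39


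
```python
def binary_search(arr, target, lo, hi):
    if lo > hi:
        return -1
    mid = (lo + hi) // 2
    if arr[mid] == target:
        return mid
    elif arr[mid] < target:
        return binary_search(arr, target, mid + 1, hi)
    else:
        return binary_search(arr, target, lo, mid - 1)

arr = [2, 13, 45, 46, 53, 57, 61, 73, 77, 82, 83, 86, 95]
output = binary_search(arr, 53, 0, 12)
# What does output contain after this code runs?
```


binary_search(arr, 53, 0, 12)
lo=0, hi=12, mid=6, arr[mid]=61
61 > 53, search left half
lo=0, hi=5, mid=2, arr[mid]=45
45 < 53, search right half
lo=3, hi=5, mid=4, arr[mid]=53
arr[4] == 53, found at index 4
= 4


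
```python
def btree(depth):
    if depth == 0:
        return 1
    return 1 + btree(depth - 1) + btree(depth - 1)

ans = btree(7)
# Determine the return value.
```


btree(7)
= 1 + btree(6) + btree(6)
= 1 + 2 * btree(6)
btree(k) = 2^(k+1) - 1
btree(0) = 1
btree(1) = 3
btree(2) = 7
btree(3) = 15
btree(4) = 31
btree(7) = 2^8 - 1 = 255


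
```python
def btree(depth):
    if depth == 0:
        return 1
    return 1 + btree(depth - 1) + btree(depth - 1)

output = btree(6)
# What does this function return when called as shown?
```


btree(6)
= 1 + btree(5) + btree(5)
= 1 + 2 * btree(5)
btree(k) = 2^(k+1) - 1
btree(0) = 1
btree(1) = 3
btree(2) = 7
btree(3) = 15
btree(4) = 31
btree(6) = 2^7 - 1 = 127


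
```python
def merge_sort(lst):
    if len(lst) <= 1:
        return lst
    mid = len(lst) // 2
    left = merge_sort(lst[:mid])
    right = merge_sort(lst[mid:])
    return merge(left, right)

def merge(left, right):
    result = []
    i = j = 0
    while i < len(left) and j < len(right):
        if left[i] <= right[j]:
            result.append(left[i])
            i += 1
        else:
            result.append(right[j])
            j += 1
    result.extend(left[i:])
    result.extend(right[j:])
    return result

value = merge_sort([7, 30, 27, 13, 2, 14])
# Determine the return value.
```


merge_sort([7, 30, 27, 13, 2, 14])
Split into [7, 30, 27] and [13, 2, 14]
Left sorted: [7, 27, 30]
Right sorted: [2, 13, 14]
Merge [7, 27, 30] and [2, 13, 14]
= [2, 7, 13, 14, 27, 30]


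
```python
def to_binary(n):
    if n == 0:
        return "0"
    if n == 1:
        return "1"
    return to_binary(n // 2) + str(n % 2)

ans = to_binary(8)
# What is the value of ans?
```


to_binary(8)
= to_binary(4) + "0"
= to_binary(2) + "0" + "0"
= to_binary(1) + "0" + "0" + "0"
= "1" + "0" + "0" + "0"
= "1000"


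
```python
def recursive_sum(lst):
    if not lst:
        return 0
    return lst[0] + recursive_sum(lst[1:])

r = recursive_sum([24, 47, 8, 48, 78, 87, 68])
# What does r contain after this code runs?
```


recursive_sum([24, 47, 8, 48, 78, 87, 68])
= 24 + recursive_sum([47, 8, 48, 78, 87, 68])
= 24 + 47 + recursive_sum([8, 48, 78, 87, 68])
= 24 + 47 + 8 + recursive_sum([48, 78, 87, 68])
= 24 + 47 + 8 + 48 + recursive_sum([78, 87, 68])
= 24 + 47 + 8 + 48 + 78 + recursive_sum([87, 68])
= 24 + 47 + 8 + 48 + 78 + 87 + recursive_sum([68])
= 24 + 47 + 8 + 48 + 78 + 87 + 68 + recursive_sum([])
= 24 + 47 + 8 + 48 + 78 + 87 + 68 + 0
= 360


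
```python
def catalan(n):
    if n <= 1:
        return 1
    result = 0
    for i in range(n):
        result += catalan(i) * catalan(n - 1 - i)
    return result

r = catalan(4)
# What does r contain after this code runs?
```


catalan(4)
= sum of catalan(i) * catalan(4-1-i) for i in 0..3
First compute sub-values bottom-up:
  catalan(0) = 1, catalan(1) = 1
  catalan(2) = 1*1 + 1*1 = 2
  catalan(3) = 1*2 + 1*1 + 2*1 = 5
Now catalan(4):
  catalan(0)*catalan(3) = 1*5 = 5
  catalan(1)*catalan(2) = 1*2 = 2
  catalan(2)*catalan(1) = 2*1 = 2
  catalan(3)*catalan(0) = 5*1 = 5
= 5 + 2 + 2 + 5
= 14


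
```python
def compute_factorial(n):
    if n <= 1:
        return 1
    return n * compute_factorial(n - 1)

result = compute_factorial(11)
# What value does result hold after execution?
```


compute_factorial(11)
= 11 * compute_factorial(10)
= 11 * 10 * compute_factorial(9)
= 11 * 10 * 9 * compute_factorial(8)
= 11 * 10 * 9 * 8 * compute_factorial(7)
= 11 * 10 * 9 * 8 * 7 * compute_factorial(6)
= 11 * 10 * 9 * 8 * 7 * 6 * compute_factorial(5)
= 11 * 10 * 9 * 8 * 7 * 6 * 5 * compute_factorial(4)
= 11 * 10 * 9 * 8 * 7 * 6 * 5 * 4 * compute_factorial(3)
= 11 * 10 * 9 * 8 * 7 * 6 * 5 * 4 * 3 * compute_factorial(2)
= 11 * 10 * 9 * 8 * 7 * 6 * 5 * 4 * 3 * 2 * compute_factorial(1)
= 11 * 10 * 9 * 8 * 7 * 6 * 5 * 4 * 3 * 2 * 1
= 39916800


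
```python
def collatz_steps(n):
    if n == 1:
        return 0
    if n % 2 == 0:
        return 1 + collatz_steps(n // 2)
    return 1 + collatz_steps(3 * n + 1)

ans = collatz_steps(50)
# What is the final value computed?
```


collatz_steps(50)
50 is even -> collatz_steps(25)
25 is odd -> 3*25+1 = 76 -> collatz_steps(76)
76 is even -> collatz_steps(38)
38 is even -> collatz_steps(19)
19 is odd -> 3*19+1 = 58 -> collatz_steps(58)
58 is even -> collatz_steps(29)
29 is odd -> 3*29+1 = 88 -> collatz_steps(88)
88 is even -> collatz_steps(44)
44 is even -> collatz_steps(22)
22 is even -> collatz_steps(11)
11 is odd -> 3*11+1 = 34 -> collatz_steps(34)
34 is even -> collatz_steps(17)
17 is odd -> 3*17+1 = 52 -> collatz_steps(52)
52 is even -> collatz_steps(26)
26 is even -> collatz_steps(13)
13 is odd -> 3*13+1 = 40 -> collatz_steps(40)
40 is even -> collatz_steps(20)
20 is even -> collatz_steps(10)
10 is even -> collatz_steps(5)
5 is odd -> 3*5+1 = 16 -> collatz_steps(16)
16 is even -> collatz_steps(8)
8 is even -> collatz_steps(4)
4 is even -> collatz_steps(2)
2 is even -> collatz_steps(1)
Reached 1 after 24 steps
= 24


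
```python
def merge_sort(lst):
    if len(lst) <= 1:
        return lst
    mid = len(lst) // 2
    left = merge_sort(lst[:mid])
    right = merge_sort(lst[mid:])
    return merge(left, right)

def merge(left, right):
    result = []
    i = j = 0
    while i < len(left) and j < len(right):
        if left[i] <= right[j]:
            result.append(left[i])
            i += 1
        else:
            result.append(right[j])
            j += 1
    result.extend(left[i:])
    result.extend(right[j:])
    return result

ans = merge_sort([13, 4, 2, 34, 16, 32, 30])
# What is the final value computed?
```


merge_sort([13, 4, 2, 34, 16, 32, 30])
Split into [13, 4, 2] and [34, 16, 32, 30]
Left sorted: [2, 4, 13]
Right sorted: [16, 30, 32, 34]
Merge [2, 4, 13] and [16, 30, 32, 34]
= [2, 4, 13, 16, 30, 32, 34]


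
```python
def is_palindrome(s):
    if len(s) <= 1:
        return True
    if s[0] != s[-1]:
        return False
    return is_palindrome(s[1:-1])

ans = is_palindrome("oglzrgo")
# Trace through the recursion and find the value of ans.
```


is_palindrome("oglzrgo")
"oglzrgo": s[0]='o' == s[-1]='o' -> is_palindrome("glzrg")
"glzrg": s[0]='g' == s[-1]='g' -> is_palindrome("lzr")
"lzr": s[0]='l' != s[-1]='r' -> False
= False


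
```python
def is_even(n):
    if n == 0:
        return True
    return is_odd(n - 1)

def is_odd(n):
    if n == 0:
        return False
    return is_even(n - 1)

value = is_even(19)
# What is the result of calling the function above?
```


is_even(19)
= is_odd(18)
= is_even(17)
= is_odd(16)
= is_even(15)
= is_odd(14)
= is_even(13)
= is_odd(12)
= is_even(11)
= is_odd(10)
= is_even(9)
= is_odd(8)
= is_even(7)
= is_odd(6)
= is_even(5)
= is_odd(4)
= is_even(3)
= is_odd(2)
= is_even(1)
= is_odd(0)
n == 0: return False
= False


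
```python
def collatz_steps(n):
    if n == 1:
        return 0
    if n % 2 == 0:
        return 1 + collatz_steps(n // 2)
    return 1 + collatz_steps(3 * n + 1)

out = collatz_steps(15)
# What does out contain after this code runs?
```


collatz_steps(15)
15 is odd -> 3*15+1 = 46 -> collatz_steps(46)
46 is even -> collatz_steps(23)
23 is odd -> 3*23+1 = 70 -> collatz_steps(70)
70 is even -> collatz_steps(35)
35 is odd -> 3*35+1 = 106 -> collatz_steps(106)
106 is even -> collatz_steps(53)
53 is odd -> 3*53+1 = 160 -> collatz_steps(160)
160 is even -> collatz_steps(80)
80 is even -> collatz_steps(40)
40 is even -> collatz_steps(20)
20 is even -> collatz_steps(10)
10 is even -> collatz_steps(5)
5 is odd -> 3*5+1 = 16 -> collatz_steps(16)
16 is even -> collatz_steps(8)
8 is even -> collatz_steps(4)
4 is even -> collatz_steps(2)
2 is even -> collatz_steps(1)
Reached 1 after 17 steps
= 17


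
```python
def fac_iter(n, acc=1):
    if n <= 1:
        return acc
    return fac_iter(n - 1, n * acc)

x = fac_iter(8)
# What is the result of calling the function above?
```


fac_iter(8, 1)
= fac_iter(7, 8 * 1) = fac_iter(7, 8)
= fac_iter(6, 7 * 8) = fac_iter(6, 56)
= fac_iter(5, 6 * 56) = fac_iter(5, 336)
= fac_iter(4, 5 * 336) = fac_iter(4, 1680)
= fac_iter(3, 4 * 1680) = fac_iter(3, 6720)
= fac_iter(2, 3 * 6720) = fac_iter(2, 20160)
= fac_iter(1, 2 * 20160) = fac_iter(1, 40320)
n <= 1, return acc = 40320


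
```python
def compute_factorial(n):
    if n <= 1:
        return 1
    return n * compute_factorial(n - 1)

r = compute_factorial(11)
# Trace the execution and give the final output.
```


compute_factorial(11)
= 11 * compute_factorial(10)
= 11 * 10 * compute_factorial(9)
= 11 * 10 * 9 * compute_factorial(8)
= 11 * 10 * 9 * 8 * compute_factorial(7)
= 11 * 10 * 9 * 8 * 7 * compute_factorial(6)
= 11 * 10 * 9 * 8 * 7 * 6 * compute_factorial(5)
= 11 * 10 * 9 * 8 * 7 * 6 * 5 * compute_factorial(4)
= 11 * 10 * 9 * 8 * 7 * 6 * 5 * 4 * compute_factorial(3)
= 11 * 10 * 9 * 8 * 7 * 6 * 5 * 4 * 3 * compute_factorial(2)
= 11 * 10 * 9 * 8 * 7 * 6 * 5 * 4 * 3 * 2 * compute_factorial(1)
= 11 * 10 * 9 * 8 * 7 * 6 * 5 * 4 * 3 * 2 * 1
= 39916800


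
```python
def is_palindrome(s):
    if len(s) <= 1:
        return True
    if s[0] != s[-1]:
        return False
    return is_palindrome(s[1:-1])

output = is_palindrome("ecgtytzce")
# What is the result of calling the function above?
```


is_palindrome("ecgtytzce")
"ecgtytzce": s[0]='e' == s[-1]='e' -> is_palindrome("cgtytzc")
"cgtytzc": s[0]='c' == s[-1]='c' -> is_palindrome("gtytz")
"gtytz": s[0]='g' != s[-1]='z' -> False
= False


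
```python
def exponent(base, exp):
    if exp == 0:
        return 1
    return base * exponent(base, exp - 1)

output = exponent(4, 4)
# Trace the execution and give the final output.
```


exponent(4, 4)
= 4 * exponent(4, 3)
= 4 * 4 * exponent(4, 2)
= 4 * 4 * 4 * exponent(4, 1)
= 4 * 4 * 4 * 4 * exponent(4, 0)
= 4 * 4 * 4 * 4 * 1
= 256


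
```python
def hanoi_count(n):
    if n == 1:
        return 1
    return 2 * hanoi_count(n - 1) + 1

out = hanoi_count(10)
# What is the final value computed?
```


hanoi_count(10)
= 2 * hanoi_count(9) + 1
= 2 * (2 * hanoi_count(8) + 1) + 1
= 2 * (2 * (2 * hanoi_count(7) + 1) + 1) + 1
= 2 * (2 * (2 * (2 * hanoi_count(6) + 1) + 1) + 1) + 1
= 2 * (2 * (2 * (2 * (2 * hanoi_count(5) + 1) + 1) + 1) + 1) + 1
= 2 * (2 * (2 * (2 * (2 * (2 * hanoi_count(4) + 1) + 1) + 1) + 1) + 1) + 1
= 2 * (2 * (2 * (2 * (2 * (2 * (2 * hanoi_count(3) + 1) + 1) + 1) + 1) + 1) + 1) + 1
= 2 * (2 * (2 * (2 * (2 * (2 * (2 * (2 * hanoi_count(2) + 1) + 1) + 1) + 1) + 1) + 1) + 1) + 1
= 2 * (2 * (2 * (2 * (2 * (2 * (2 * (2 * (2 * hanoi_count(1) + 1) + 1) + 1) + 1) + 1) + 1) + 1) + 1) + 1
Now compute bottom-up:
hanoi_count(1) = 1
hanoi_count(2) = 2 * 1 + 1 = 3
hanoi_count(3) = 2 * 3 + 1 = 7
hanoi_count(4) = 2 * 7 + 1 = 15
hanoi_count(5) = 2 * 15 + 1 = 31
hanoi_count(6) = 2 * 31 + 1 = 63
hanoi_count(7) = 2 * 63 + 1 = 127
hanoi_count(8) = 2 * 127 + 1 = 255
hanoi_count(9) = 2 * 255 + 1 = 511
hanoi_count(10) = 2 * 511 + 1 = 1023
= 1023


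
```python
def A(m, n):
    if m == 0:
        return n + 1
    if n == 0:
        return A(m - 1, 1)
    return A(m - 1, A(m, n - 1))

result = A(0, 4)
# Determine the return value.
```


A(0, 4)
m == 0: return 4 + 1 = 5
= 5


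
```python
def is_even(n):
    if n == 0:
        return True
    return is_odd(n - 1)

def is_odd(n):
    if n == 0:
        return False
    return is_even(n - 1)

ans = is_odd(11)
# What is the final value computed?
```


is_odd(11)
= is_even(10)
= is_odd(9)
= is_even(8)
= is_odd(7)
= is_even(6)
= is_odd(5)
= is_even(4)
= is_odd(3)
= is_even(2)
= is_odd(1)
= is_even(0)
n == 0: return True
= True


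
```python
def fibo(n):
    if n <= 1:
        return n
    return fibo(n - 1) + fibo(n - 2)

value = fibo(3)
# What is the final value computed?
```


fibo(3)
= fibo(2) + fibo(1)
Computing bottom-up: fibo(0)=0, fibo(1)=1, fibo(2)=1, fibo(3)=2
= 2


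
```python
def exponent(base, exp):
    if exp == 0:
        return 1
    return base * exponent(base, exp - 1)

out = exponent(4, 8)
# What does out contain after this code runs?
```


exponent(4, 8)
= 4 * exponent(4, 7)
= 4 * 4 * exponent(4, 6)
= 4 * 4 * 4 * exponent(4, 5)
= 4 * 4 * 4 * 4 * exponent(4, 4)
= 4 * 4 * 4 * 4 * 4 * exponent(4, 3)
= 4 * 4 * 4 * 4 * 4 * 4 * exponent(4, 2)
= 4 * 4 * 4 * 4 * 4 * 4 * 4 * exponent(4, 1)
= 4 * 4 * 4 * 4 * 4 * 4 * 4 * 4 * exponent(4, 0)
= 4 * 4 * 4 * 4 * 4 * 4 * 4 * 4 * 1
= 65536


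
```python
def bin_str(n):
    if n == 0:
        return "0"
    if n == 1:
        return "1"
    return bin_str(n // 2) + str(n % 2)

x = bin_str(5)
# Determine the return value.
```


bin_str(5)
= bin_str(2) + "1"
= bin_str(1) + "0" + "1"
= "1" + "0" + "1"
= "101"


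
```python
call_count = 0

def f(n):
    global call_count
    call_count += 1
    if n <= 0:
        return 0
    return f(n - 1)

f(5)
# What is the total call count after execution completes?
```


f(5) calls f(4) calls ... calls f(0)
Total calls: 5 + 1 (for base case) = 6


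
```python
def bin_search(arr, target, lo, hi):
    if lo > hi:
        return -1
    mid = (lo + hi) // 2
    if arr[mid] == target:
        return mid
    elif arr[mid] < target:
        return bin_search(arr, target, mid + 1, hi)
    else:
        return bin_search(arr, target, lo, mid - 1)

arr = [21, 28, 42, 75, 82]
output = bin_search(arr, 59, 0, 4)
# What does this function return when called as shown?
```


bin_search(arr, 59, 0, 4)
lo=0, hi=4, mid=2, arr[mid]=42
42 < 59, search right half
lo=3, hi=4, mid=3, arr[mid]=75
75 > 59, search left half
lo > hi, target not found, return -1
= -1


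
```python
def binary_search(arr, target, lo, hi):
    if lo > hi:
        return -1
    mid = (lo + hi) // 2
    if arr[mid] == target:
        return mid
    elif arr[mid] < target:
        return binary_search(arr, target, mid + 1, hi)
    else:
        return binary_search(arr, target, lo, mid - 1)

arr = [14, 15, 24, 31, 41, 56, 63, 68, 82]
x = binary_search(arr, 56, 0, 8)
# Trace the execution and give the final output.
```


binary_search(arr, 56, 0, 8)
lo=0, hi=8, mid=4, arr[mid]=41
41 < 56, search right half
lo=5, hi=8, mid=6, arr[mid]=63
63 > 56, search left half
lo=5, hi=5, mid=5, arr[mid]=56
arr[5] == 56, found at index 5
= 5


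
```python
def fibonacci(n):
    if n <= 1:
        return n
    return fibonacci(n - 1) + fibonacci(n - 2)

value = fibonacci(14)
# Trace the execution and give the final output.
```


fibonacci(14)
= fibonacci(13) + fibonacci(12)
= (fibonacci(12) + fibonacci(11)) + fibonacci(12)
Computing bottom-up: fibonacci(0)=0, fibonacci(1)=1, fibonacci(2)=1, fibonacci(3)=2, fibonacci(4)=3, fibonacci(5)=5, fibonacci(6)=8, fibonacci(7)=13, fibonacci(8)=21, fibonacci(9)=34, fibonacci(10)=55, fibonacci(11)=89, fibonacci(12)=144, fibonacci(13)=233, fibonacci(14)=377
= 377


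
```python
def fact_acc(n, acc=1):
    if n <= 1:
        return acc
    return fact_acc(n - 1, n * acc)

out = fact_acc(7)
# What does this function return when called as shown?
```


fact_acc(7, 1)
= fact_acc(6, 7 * 1) = fact_acc(6, 7)
= fact_acc(5, 6 * 7) = fact_acc(5, 42)
= fact_acc(4, 5 * 42) = fact_acc(4, 210)
= fact_acc(3, 4 * 210) = fact_acc(3, 840)
= fact_acc(2, 3 * 840) = fact_acc(2, 2520)
= fact_acc(1, 2 * 2520) = fact_acc(1, 5040)
n <= 1, return acc = 5040


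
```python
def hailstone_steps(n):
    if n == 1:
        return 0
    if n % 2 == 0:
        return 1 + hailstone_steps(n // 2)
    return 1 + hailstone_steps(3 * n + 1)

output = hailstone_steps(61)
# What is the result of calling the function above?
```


hailstone_steps(61)
61 is odd -> 3*61+1 = 184 -> hailstone_steps(184)
184 is even -> hailstone_steps(92)
92 is even -> hailstone_steps(46)
46 is even -> hailstone_steps(23)
23 is odd -> 3*23+1 = 70 -> hailstone_steps(70)
70 is even -> hailstone_steps(35)
35 is odd -> 3*35+1 = 106 -> hailstone_steps(106)
106 is even -> hailstone_steps(53)
53 is odd -> 3*53+1 = 160 -> hailstone_steps(160)
160 is even -> hailstone_steps(80)
80 is even -> hailstone_steps(40)
40 is even -> hailstone_steps(20)
20 is even -> hailstone_steps(10)
10 is even -> hailstone_steps(5)
5 is odd -> 3*5+1 = 16 -> hailstone_steps(16)
16 is even -> hailstone_steps(8)
8 is even -> hailstone_steps(4)
4 is even -> hailstone_steps(2)
2 is even -> hailstone_steps(1)
Reached 1 after 19 steps
= 19


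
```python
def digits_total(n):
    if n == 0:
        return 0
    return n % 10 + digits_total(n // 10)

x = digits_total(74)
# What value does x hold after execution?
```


digits_total(74)
= 4 + digits_total(7)
= 4 + 7 + digits_total(0)
= 4 + 7 + 0
= 11


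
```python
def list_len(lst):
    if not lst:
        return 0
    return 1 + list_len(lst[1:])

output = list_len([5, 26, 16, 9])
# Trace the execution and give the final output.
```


list_len([5, 26, 16, 9])
= 1 + list_len([26, 16, 9])
= 1 + 1 + list_len([16, 9])
= 1 + 1 + 1 + list_len([9])
= 1 + 1 + 1 + 1 + list_len([])
= 1 + 1 + 1 + 1 + 0
= 4


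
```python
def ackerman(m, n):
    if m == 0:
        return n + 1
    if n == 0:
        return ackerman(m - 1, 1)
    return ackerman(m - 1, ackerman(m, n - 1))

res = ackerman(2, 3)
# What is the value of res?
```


ackerman(2, 3)
= ackerman(1, ackerman(2, 2))
First compute ackerman(2, 2) = 7
= ackerman(1, 7)
= 9


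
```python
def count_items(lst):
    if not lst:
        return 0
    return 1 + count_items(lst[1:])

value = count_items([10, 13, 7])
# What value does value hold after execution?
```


count_items([10, 13, 7])
= 1 + count_items([13, 7])
= 1 + 1 + count_items([7])
= 1 + 1 + 1 + count_items([])
= 1 + 1 + 1 + 0
= 3


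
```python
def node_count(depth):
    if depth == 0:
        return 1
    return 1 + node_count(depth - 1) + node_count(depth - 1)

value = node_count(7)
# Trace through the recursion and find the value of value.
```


node_count(7)
= 1 + node_count(6) + node_count(6)
= 1 + 2 * node_count(6)
node_count(k) = 2^(k+1) - 1
node_count(0) = 1
node_count(1) = 3
node_count(2) = 7
node_count(3) = 15
node_count(4) = 31
node_count(7) = 2^8 - 1 = 255


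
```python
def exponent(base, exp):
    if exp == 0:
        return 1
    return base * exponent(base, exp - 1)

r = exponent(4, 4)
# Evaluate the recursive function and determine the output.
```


exponent(4, 4)
= 4 * exponent(4, 3)
= 4 * 4 * exponent(4, 2)
= 4 * 4 * 4 * exponent(4, 1)
= 4 * 4 * 4 * 4 * exponent(4, 0)
= 4 * 4 * 4 * 4 * 1
= 256


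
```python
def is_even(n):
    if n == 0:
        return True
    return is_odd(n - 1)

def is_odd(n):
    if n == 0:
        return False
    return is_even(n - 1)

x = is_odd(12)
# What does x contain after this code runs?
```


is_odd(12)
= is_even(11)
= is_odd(10)
= is_even(9)
= is_odd(8)
= is_even(7)
= is_odd(6)
= is_even(5)
= is_odd(4)
= is_even(3)
= is_odd(2)
= is_even(1)
= is_odd(0)
n == 0: return False
= False


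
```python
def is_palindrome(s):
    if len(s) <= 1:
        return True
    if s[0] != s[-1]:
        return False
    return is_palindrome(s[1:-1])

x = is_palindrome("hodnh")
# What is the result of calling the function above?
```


is_palindrome("hodnh")
"hodnh": s[0]='h' == s[-1]='h' -> is_palindrome("odn")
"odn": s[0]='o' != s[-1]='n' -> False
= False


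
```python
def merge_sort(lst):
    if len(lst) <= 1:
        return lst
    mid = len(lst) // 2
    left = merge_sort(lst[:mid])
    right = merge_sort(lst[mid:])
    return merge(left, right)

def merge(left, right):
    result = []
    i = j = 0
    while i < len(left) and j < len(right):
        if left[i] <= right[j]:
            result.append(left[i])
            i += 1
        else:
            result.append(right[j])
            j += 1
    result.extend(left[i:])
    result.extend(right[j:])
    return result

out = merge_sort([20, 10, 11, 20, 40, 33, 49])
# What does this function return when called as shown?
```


merge_sort([20, 10, 11, 20, 40, 33, 49])
Split into [20, 10, 11] and [20, 40, 33, 49]
Left sorted: [10, 11, 20]
Right sorted: [20, 33, 40, 49]
Merge [10, 11, 20] and [20, 33, 40, 49]
= [10, 11, 20, 20, 33, 40, 49]


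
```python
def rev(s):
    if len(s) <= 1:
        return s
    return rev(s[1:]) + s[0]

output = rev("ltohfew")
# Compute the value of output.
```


rev("ltohfew")
= rev("tohfew") + "l"
= rev("ohfew") + "t" + "l"
= rev("hfew") + "o" + "t" + "l"
= rev("few") + "h" + "o" + "t" + "l"
= rev("ew") + "f" + "h" + "o" + "t" + "l"
= rev("w") + "e" + "f" + "h" + "o" + "t" + "l"
= "w" + "e" + "f" + "h" + "o" + "t" + "l"
= "wefhotl"


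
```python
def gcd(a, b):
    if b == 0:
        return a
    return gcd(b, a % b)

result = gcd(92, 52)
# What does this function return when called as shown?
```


gcd(92, 52)
= gcd(52, 92 % 52) = gcd(52, 40)
= gcd(40, 52 % 40) = gcd(40, 12)
= gcd(12, 40 % 12) = gcd(12, 4)
= gcd(4, 12 % 4) = gcd(4, 0)
b == 0, return a = 4


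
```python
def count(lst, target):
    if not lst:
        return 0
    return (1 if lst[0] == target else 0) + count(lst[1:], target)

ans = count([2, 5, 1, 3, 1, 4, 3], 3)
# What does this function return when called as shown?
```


count([2, 5, 1, 3, 1, 4, 3], 3)
lst[0]=2 != 3: 0 + count([5, 1, 3, 1, 4, 3], 3)
lst[0]=5 != 3: 0 + count([1, 3, 1, 4, 3], 3)
lst[0]=1 != 3: 0 + count([3, 1, 4, 3], 3)
lst[0]=3 == 3: 1 + count([1, 4, 3], 3)
lst[0]=1 != 3: 0 + count([4, 3], 3)
lst[0]=4 != 3: 0 + count([3], 3)
lst[0]=3 == 3: 1 + count([], 3)
= 2


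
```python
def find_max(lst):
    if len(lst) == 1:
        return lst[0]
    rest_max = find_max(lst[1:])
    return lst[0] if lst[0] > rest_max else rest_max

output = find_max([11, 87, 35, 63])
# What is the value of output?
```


find_max([11, 87, 35, 63])
= compare 11 with find_max([87, 35, 63])
= compare 87 with find_max([35, 63])
= compare 35 with find_max([63])
Base: find_max([63]) = 63
compare 35 with 63: max = 63
compare 87 with 63: max = 87
compare 11 with 87: max = 87
= 87


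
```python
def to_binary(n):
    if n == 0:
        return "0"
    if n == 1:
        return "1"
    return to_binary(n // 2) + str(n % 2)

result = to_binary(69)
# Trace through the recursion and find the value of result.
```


to_binary(69)
= to_binary(34) + "1"
= to_binary(17) + "0" + "1"
= to_binary(8) + "1" + "0" + "1"
= to_binary(4) + "0" + "1" + "0" + "1"
= to_binary(2) + "0" + "0" + "1" + "0" + "1"
= to_binary(1) + "0" + "0" + "0" + "1" + "0" + "1"
= "1" + "0" + "0" + "0" + "1" + "0" + "1"
= "1000101"


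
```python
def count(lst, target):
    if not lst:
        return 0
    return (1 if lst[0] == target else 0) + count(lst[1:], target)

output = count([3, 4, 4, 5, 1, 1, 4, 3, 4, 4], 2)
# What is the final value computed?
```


count([3, 4, 4, 5, 1, 1, 4, 3, 4, 4], 2)
lst[0]=3 != 2: 0 + count([4, 4, 5, 1, 1, 4, 3, 4, 4], 2)
lst[0]=4 != 2: 0 + count([4, 5, 1, 1, 4, 3, 4, 4], 2)
lst[0]=4 != 2: 0 + count([5, 1, 1, 4, 3, 4, 4], 2)
lst[0]=5 != 2: 0 + count([1, 1, 4, 3, 4, 4], 2)
lst[0]=1 != 2: 0 + count([1, 4, 3, 4, 4], 2)
lst[0]=1 != 2: 0 + count([4, 3, 4, 4], 2)
lst[0]=4 != 2: 0 + count([3, 4, 4], 2)
lst[0]=3 != 2: 0 + count([4, 4], 2)
lst[0]=4 != 2: 0 + count([4], 2)
lst[0]=4 != 2: 0 + count([], 2)
= 0
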